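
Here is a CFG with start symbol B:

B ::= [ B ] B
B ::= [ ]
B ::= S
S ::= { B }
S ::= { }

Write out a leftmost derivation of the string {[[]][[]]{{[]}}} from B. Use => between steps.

B => S => {B} => {[B]B} => {[[]]B} => {[[]][B]B} => {[[]][[]]B} => {[[]][[]]S} => {[[]][[]]{B}} => {[[]][[]]{S}} => {[[]][[]]{{B}}} => {[[]][[]]{{[]}}}

B => S   [B ::= S]
S => {B}   [S ::= { B }]
{B} => {[B]B}   [B ::= [ B ] B]
{[B]B} => {[[]]B}   [B ::= [ ]]
{[[]]B} => {[[]][B]B}   [B ::= [ B ] B]
{[[]][B]B} => {[[]][[]]B}   [B ::= [ ]]
{[[]][[]]B} => {[[]][[]]S}   [B ::= S]
{[[]][[]]S} => {[[]][[]]{B}}   [S ::= { B }]
{[[]][[]]{B}} => {[[]][[]]{S}}   [B ::= S]
{[[]][[]]{S}} => {[[]][[]]{{B}}}   [S ::= { B }]
{[[]][[]]{{B}}} => {[[]][[]]{{[]}}}   [B ::= [ ]]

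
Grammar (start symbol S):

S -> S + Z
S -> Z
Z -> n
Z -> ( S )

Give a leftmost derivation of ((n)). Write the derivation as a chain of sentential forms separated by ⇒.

S⇒Z⇒(S)⇒(Z)⇒((S))⇒((Z))⇒((n))

S ⇒ Z   [S -> Z]
Z ⇒ (S)   [Z -> ( S )]
(S) ⇒ (Z)   [S -> Z]
(Z) ⇒ ((S))   [Z -> ( S )]
((S)) ⇒ ((Z))   [S -> Z]
((Z)) ⇒ ((n))   [Z -> n]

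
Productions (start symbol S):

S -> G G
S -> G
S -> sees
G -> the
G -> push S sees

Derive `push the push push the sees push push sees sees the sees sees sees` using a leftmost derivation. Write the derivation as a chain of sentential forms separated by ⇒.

S ⇒ G   [S -> G]
G ⇒ push S sees   [G -> push S sees]
push S sees ⇒ push G G sees   [S -> G G]
push G G sees ⇒ push the G sees   [G -> the]
push the G sees ⇒ push the push S sees sees   [G -> push S sees]
push the push S sees sees ⇒ push the push G G sees sees   [S -> G G]
push the push G G sees sees ⇒ push the push push S sees G sees sees   [G -> push S sees]
push the push push S sees G sees sees ⇒ push the push push G sees G sees sees   [S -> G]
push the push push G sees G sees sees ⇒ push the push push the sees G sees sees   [G -> the]
push the push push the sees G sees sees ⇒ push the push push the sees push S sees sees sees   [G -> push S sees]
push the push push the sees push S sees sees sees ⇒ push the push push the sees push G G sees sees sees   [S -> G G]
push the push push the sees push G G sees sees sees ⇒ push the push push the sees push push S sees G sees sees sees   [G -> push S sees]
push the push push the sees push push S sees G sees sees sees ⇒ push the push push the sees push push sees sees G sees sees sees   [S -> sees]
push the push push the sees push push sees sees G sees sees sees ⇒ push the push push the sees push push sees sees the sees sees sees   [G -> the]

S ⇒ G ⇒ push S sees ⇒ push G G sees ⇒ push the G sees ⇒ push the push S sees sees ⇒ push the push G G sees sees ⇒ push the push push S sees G sees sees ⇒ push the push push G sees G sees sees ⇒ push the push push the sees G sees sees ⇒ push the push push the sees push S sees sees sees ⇒ push the push push the sees push G G sees sees sees ⇒ push the push push the sees push push S sees G sees sees sees ⇒ push the push push the sees push push sees sees G sees sees sees ⇒ push the push push the sees push push sees sees the sees sees sees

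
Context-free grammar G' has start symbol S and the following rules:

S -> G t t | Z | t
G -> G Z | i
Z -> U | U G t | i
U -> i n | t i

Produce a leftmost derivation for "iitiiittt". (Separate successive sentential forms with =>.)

S => Gtt   [S -> G t t]
Gtt => GZtt   [G -> G Z]
GZtt => GZZtt   [G -> G Z]
GZZtt => iZZtt   [G -> i]
iZZtt => iiZtt   [Z -> i]
iiZtt => iiUGttt   [Z -> U G t]
iiUGttt => iitiGttt   [U -> t i]
iitiGttt => iitiGZttt   [G -> G Z]
iitiGZttt => iitiiZttt   [G -> i]
iitiiZttt => iitiiittt   [Z -> i]

S => Gtt => GZtt => GZZtt => iZZtt => iiZtt => iiUGttt => iitiGttt => iitiGZttt => iitiiZttt => iitiiittt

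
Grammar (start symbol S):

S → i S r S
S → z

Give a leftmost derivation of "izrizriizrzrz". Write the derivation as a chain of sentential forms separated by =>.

S=>iSrS=>izrS=>izriSrS=>izrizrS=>izrizriSrS=>izrizriiSrSrS=>izrizriizrSrS=>izrizriizrzrS=>izrizriizrzrz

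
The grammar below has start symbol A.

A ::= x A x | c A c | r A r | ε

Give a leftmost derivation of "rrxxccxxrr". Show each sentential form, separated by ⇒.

A⇒rAr⇒rrArr⇒rrxAxrr⇒rrxxAxxrr⇒rrxxcAcxxrr⇒rrxxccxxrr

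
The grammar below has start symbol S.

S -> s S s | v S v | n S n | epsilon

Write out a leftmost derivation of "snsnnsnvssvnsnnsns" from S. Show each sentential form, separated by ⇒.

S⇒sSs⇒snSns⇒snsSsns⇒snsnSnsns⇒snsnnSnnsns⇒snsnnsSsnnsns⇒snsnnsnSnsnnsns⇒snsnnsnvSvnsnnsns⇒snsnnsnvsSsvnsnnsns⇒snsnnsnvssvnsnnsns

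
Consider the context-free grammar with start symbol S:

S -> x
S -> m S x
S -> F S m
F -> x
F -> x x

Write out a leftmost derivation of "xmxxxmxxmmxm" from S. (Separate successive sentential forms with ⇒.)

S ⇒ FSm ⇒ xSm ⇒ xmSxm ⇒ xmFSmxm ⇒ xmxxSmxm ⇒ xmxxFSmmxm ⇒ xmxxxSmmxm ⇒ xmxxxmSxmmxm ⇒ xmxxxmxxmmxm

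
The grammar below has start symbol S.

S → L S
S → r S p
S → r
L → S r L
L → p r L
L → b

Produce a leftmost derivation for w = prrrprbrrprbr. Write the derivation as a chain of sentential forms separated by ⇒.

S ⇒ LS ⇒ prLS ⇒ prSrLS ⇒ prLSrLS ⇒ prSrLSrLS ⇒ prrSprLSrLS ⇒ prrrprLSrLS ⇒ prrrprbSrLS ⇒ prrrprbrSprLS ⇒ prrrprbrrprLS ⇒ prrrprbrrprbS ⇒ prrrprbrrprbr

S ⇒ LS   [S → L S]
LS ⇒ prLS   [L → p r L]
prLS ⇒ prSrLS   [L → S r L]
prSrLS ⇒ prLSrLS   [S → L S]
prLSrLS ⇒ prSrLSrLS   [L → S r L]
prSrLSrLS ⇒ prrSprLSrLS   [S → r S p]
prrSprLSrLS ⇒ prrrprLSrLS   [S → r]
prrrprLSrLS ⇒ prrrprbSrLS   [L → b]
prrrprbSrLS ⇒ prrrprbrSprLS   [S → r S p]
prrrprbrSprLS ⇒ prrrprbrrprLS   [S → r]
prrrprbrrprLS ⇒ prrrprbrrprbS   [L → b]
prrrprbrrprbS ⇒ prrrprbrrprbr   [S → r]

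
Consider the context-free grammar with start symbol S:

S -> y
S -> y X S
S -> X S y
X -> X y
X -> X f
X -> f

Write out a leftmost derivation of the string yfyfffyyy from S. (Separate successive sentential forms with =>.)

S => yXS => yXyS => yfyS => yfyXSy => yfyXfSy => yfyffSy => yfyffXSyy => yfyfffSyy => yfyfffyyy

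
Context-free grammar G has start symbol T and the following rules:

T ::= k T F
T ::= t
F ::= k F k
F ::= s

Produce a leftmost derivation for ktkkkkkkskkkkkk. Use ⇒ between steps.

T ⇒ kTF   [T ::= k T F]
kTF ⇒ ktF   [T ::= t]
ktF ⇒ ktkFk   [F ::= k F k]
ktkFk ⇒ ktkkFkk   [F ::= k F k]
ktkkFkk ⇒ ktkkkFkkk   [F ::= k F k]
ktkkkFkkk ⇒ ktkkkkFkkkk   [F ::= k F k]
ktkkkkFkkkk ⇒ ktkkkkkFkkkkk   [F ::= k F k]
ktkkkkkFkkkkk ⇒ ktkkkkkkFkkkkkk   [F ::= k F k]
ktkkkkkkFkkkkkk ⇒ ktkkkkkkskkkkkk   [F ::= s]

T ⇒ kTF ⇒ ktF ⇒ ktkFk ⇒ ktkkFkk ⇒ ktkkkFkkk ⇒ ktkkkkFkkkk ⇒ ktkkkkkFkkkkk ⇒ ktkkkkkkFkkkkkk ⇒ ktkkkkkkskkkkkk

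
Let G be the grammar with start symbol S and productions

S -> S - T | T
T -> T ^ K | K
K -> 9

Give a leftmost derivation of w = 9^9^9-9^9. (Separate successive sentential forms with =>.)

S => S-T   [S -> S - T]
S-T => T-T   [S -> T]
T-T => T^K-T   [T -> T ^ K]
T^K-T => T^K^K-T   [T -> T ^ K]
T^K^K-T => K^K^K-T   [T -> K]
K^K^K-T => 9^K^K-T   [K -> 9]
9^K^K-T => 9^9^K-T   [K -> 9]
9^9^K-T => 9^9^9-T   [K -> 9]
9^9^9-T => 9^9^9-T^K   [T -> T ^ K]
9^9^9-T^K => 9^9^9-K^K   [T -> K]
9^9^9-K^K => 9^9^9-9^K   [K -> 9]
9^9^9-9^K => 9^9^9-9^9   [K -> 9]

S => S-T => T-T => T^K-T => T^K^K-T => K^K^K-T => 9^K^K-T => 9^9^K-T => 9^9^9-T => 9^9^9-T^K => 9^9^9-K^K => 9^9^9-9^K => 9^9^9-9^9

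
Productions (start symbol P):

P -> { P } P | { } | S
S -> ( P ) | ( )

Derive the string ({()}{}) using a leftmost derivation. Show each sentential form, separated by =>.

P => S   [P -> S]
S => (P)   [S -> ( P )]
(P) => ({P}P)   [P -> { P } P]
({P}P) => ({S}P)   [P -> S]
({S}P) => ({()}P)   [S -> ( )]
({()}P) => ({()}{})   [P -> { }]

P=>S=>(P)=>({P}P)=>({S}P)=>({()}P)=>({()}{})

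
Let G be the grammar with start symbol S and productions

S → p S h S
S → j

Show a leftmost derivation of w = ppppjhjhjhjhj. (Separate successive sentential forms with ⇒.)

S ⇒ pShS   [S → p S h S]
pShS ⇒ ppShShS   [S → p S h S]
ppShShS ⇒ pppShShShS   [S → p S h S]
pppShShShS ⇒ ppppShShShShS   [S → p S h S]
ppppShShShShS ⇒ ppppjhShShShS   [S → j]
ppppjhShShShS ⇒ ppppjhjhShShS   [S → j]
ppppjhjhShShS ⇒ ppppjhjhjhShS   [S → j]
ppppjhjhjhShS ⇒ ppppjhjhjhjhS   [S → j]
ppppjhjhjhjhS ⇒ ppppjhjhjhjhj   [S → j]

S ⇒ pShS ⇒ ppShShS ⇒ pppShShShS ⇒ ppppShShShShS ⇒ ppppjhShShShS ⇒ ppppjhjhShShS ⇒ ppppjhjhjhShS ⇒ ppppjhjhjhjhS ⇒ ppppjhjhjhjhj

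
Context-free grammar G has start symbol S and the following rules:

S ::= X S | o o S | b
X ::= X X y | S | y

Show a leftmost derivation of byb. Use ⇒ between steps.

S⇒XS⇒SS⇒bS⇒bXS⇒byS⇒byb

S ⇒ XS   [S ::= X S]
XS ⇒ SS   [X ::= S]
SS ⇒ bS   [S ::= b]
bS ⇒ bXS   [S ::= X S]
bXS ⇒ byS   [X ::= y]
byS ⇒ byb   [S ::= b]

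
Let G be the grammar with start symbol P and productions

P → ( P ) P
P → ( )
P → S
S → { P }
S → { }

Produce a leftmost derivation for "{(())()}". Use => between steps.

P => S => {P} => {(P)P} => {(())P} => {(())()}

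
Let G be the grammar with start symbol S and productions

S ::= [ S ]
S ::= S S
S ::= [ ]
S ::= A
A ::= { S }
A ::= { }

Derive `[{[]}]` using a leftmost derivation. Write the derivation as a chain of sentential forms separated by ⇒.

S⇒[S]⇒[A]⇒[{S}]⇒[{[]}]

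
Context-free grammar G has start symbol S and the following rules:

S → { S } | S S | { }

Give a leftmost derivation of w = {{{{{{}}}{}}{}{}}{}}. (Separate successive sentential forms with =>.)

S => {S} => {SS} => {{S}S} => {{SS}S} => {{SSS}S} => {{{S}SS}S} => {{{SS}SS}S} => {{{{S}S}SS}S} => {{{{{S}}S}SS}S} => {{{{{{}}}S}SS}S} => {{{{{{}}}{}}SS}S} => {{{{{{}}}{}}{}S}S} => {{{{{{}}}{}}{}{}}S} => {{{{{{}}}{}}{}{}}{}}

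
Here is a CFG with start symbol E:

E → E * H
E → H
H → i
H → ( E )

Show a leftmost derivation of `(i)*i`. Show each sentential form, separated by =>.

E => E*H => H*H => (E)*H => (H)*H => (i)*H => (i)*i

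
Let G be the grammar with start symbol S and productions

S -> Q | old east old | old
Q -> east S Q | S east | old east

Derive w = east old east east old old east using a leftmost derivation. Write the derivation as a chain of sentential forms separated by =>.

S => Q => east S Q => east Q Q => east old east Q => east old east east S Q => east old east east old Q => east old east east old S east => east old east east old old east

S => Q   [S -> Q]
Q => east S Q   [Q -> east S Q]
east S Q => east Q Q   [S -> Q]
east Q Q => east old east Q   [Q -> old east]
east old east Q => east old east east S Q   [Q -> east S Q]
east old east east S Q => east old east east old Q   [S -> old]
east old east east old Q => east old east east old S east   [Q -> S east]
east old east east old S east => east old east east old old east   [S -> old]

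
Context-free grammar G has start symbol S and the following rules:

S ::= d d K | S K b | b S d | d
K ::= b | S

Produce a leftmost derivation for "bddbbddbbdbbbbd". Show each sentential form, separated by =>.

S => bSd => bSKbd => bSKbKbd => bddKKbKbd => bddSKbKbd => bddbSdKbKbd => bddbSKbdKbKbd => bddbbSdKbdKbKbd => bddbbddKbdKbKbd => bddbbddbbdKbKbd => bddbbddbbdbbKbd => bddbbddbbdbbbbd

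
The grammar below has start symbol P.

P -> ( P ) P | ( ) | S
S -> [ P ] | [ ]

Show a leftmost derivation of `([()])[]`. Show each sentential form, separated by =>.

P => (P)P => (S)P => ([P])P => ([()])P => ([()])S => ([()])[]

P => (P)P   [P -> ( P ) P]
(P)P => (S)P   [P -> S]
(S)P => ([P])P   [S -> [ P ]]
([P])P => ([()])P   [P -> ( )]
([()])P => ([()])S   [P -> S]
([()])S => ([()])[]   [S -> [ ]]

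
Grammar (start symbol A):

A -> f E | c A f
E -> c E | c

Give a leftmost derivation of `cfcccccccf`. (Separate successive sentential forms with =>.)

A=>cAf=>cfEf=>cfcEf=>cfccEf=>cfcccEf=>cfccccEf=>cfcccccEf=>cfccccccEf=>cfcccccccf

A => cAf   [A -> c A f]
cAf => cfEf   [A -> f E]
cfEf => cfcEf   [E -> c E]
cfcEf => cfccEf   [E -> c E]
cfccEf => cfcccEf   [E -> c E]
cfcccEf => cfccccEf   [E -> c E]
cfccccEf => cfcccccEf   [E -> c E]
cfcccccEf => cfccccccEf   [E -> c E]
cfccccccEf => cfcccccccf   [E -> c]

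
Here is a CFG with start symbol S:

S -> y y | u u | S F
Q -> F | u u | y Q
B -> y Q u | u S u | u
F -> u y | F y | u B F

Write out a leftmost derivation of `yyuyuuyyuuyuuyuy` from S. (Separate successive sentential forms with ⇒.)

S ⇒ SF ⇒ SFF ⇒ yyFF ⇒ yyuBFF ⇒ yyuyQuFF ⇒ yyuyFuFF ⇒ yyuyuBFuFF ⇒ yyuyuuSuFuFF ⇒ yyuyuuyyuFuFF ⇒ yyuyuuyyuuyuFF ⇒ yyuyuuyyuuyuuyF ⇒ yyuyuuyyuuyuuyuy

S ⇒ SF   [S -> S F]
SF ⇒ SFF   [S -> S F]
SFF ⇒ yyFF   [S -> y y]
yyFF ⇒ yyuBFF   [F -> u B F]
yyuBFF ⇒ yyuyQuFF   [B -> y Q u]
yyuyQuFF ⇒ yyuyFuFF   [Q -> F]
yyuyFuFF ⇒ yyuyuBFuFF   [F -> u B F]
yyuyuBFuFF ⇒ yyuyuuSuFuFF   [B -> u S u]
yyuyuuSuFuFF ⇒ yyuyuuyyuFuFF   [S -> y y]
yyuyuuyyuFuFF ⇒ yyuyuuyyuuyuFF   [F -> u y]
yyuyuuyyuuyuFF ⇒ yyuyuuyyuuyuuyF   [F -> u y]
yyuyuuyyuuyuuyF ⇒ yyuyuuyyuuyuuyuy   [F -> u y]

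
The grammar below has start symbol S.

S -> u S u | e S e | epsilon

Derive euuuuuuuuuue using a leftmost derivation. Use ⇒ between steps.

S ⇒ eSe   [S -> e S e]
eSe ⇒ euSue   [S -> u S u]
euSue ⇒ euuSuue   [S -> u S u]
euuSuue ⇒ euuuSuuue   [S -> u S u]
euuuSuuue ⇒ euuuuSuuuue   [S -> u S u]
euuuuSuuuue ⇒ euuuuuSuuuuue   [S -> u S u]
euuuuuSuuuuue ⇒ euuuuuuuuuue   [S -> epsilon]

S⇒eSe⇒euSue⇒euuSuue⇒euuuSuuue⇒euuuuSuuuue⇒euuuuuSuuuuue⇒euuuuuuuuuue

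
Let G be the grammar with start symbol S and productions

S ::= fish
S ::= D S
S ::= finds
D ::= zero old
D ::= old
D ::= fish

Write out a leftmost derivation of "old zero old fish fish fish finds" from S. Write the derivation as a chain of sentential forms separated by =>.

S => D S   [S ::= D S]
D S => old S   [D ::= old]
old S => old D S   [S ::= D S]
old D S => old zero old S   [D ::= zero old]
old zero old S => old zero old D S   [S ::= D S]
old zero old D S => old zero old fish S   [D ::= fish]
old zero old fish S => old zero old fish D S   [S ::= D S]
old zero old fish D S => old zero old fish fish S   [D ::= fish]
old zero old fish fish S => old zero old fish fish D S   [S ::= D S]
old zero old fish fish D S => old zero old fish fish fish S   [D ::= fish]
old zero old fish fish fish S => old zero old fish fish fish finds   [S ::= finds]

S => D S => old S => old D S => old zero old S => old zero old D S => old zero old fish S => old zero old fish D S => old zero old fish fish S => old zero old fish fish D S => old zero old fish fish fish S => old zero old fish fish fish finds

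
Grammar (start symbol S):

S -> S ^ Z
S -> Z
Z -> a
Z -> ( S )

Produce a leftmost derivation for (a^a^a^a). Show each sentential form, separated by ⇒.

S ⇒ Z ⇒ (S) ⇒ (S^Z) ⇒ (S^Z^Z) ⇒ (S^Z^Z^Z) ⇒ (Z^Z^Z^Z) ⇒ (a^Z^Z^Z) ⇒ (a^a^Z^Z) ⇒ (a^a^a^Z) ⇒ (a^a^a^a)

S ⇒ Z   [S -> Z]
Z ⇒ (S)   [Z -> ( S )]
(S) ⇒ (S^Z)   [S -> S ^ Z]
(S^Z) ⇒ (S^Z^Z)   [S -> S ^ Z]
(S^Z^Z) ⇒ (S^Z^Z^Z)   [S -> S ^ Z]
(S^Z^Z^Z) ⇒ (Z^Z^Z^Z)   [S -> Z]
(Z^Z^Z^Z) ⇒ (a^Z^Z^Z)   [Z -> a]
(a^Z^Z^Z) ⇒ (a^a^Z^Z)   [Z -> a]
(a^a^Z^Z) ⇒ (a^a^a^Z)   [Z -> a]
(a^a^a^Z) ⇒ (a^a^a^a)   [Z -> a]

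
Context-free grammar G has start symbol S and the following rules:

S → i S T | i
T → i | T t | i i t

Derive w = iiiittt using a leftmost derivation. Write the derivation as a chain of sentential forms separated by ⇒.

S⇒iST⇒iiT⇒iiTt⇒iiTtt⇒iiiittt

S ⇒ iST   [S → i S T]
iST ⇒ iiT   [S → i]
iiT ⇒ iiTt   [T → T t]
iiTt ⇒ iiTtt   [T → T t]
iiTtt ⇒ iiiittt   [T → i i t]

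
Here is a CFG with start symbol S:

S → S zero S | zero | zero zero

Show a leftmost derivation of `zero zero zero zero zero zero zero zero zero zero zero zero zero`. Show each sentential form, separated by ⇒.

S ⇒ S zero S ⇒ zero zero S ⇒ zero zero S zero S ⇒ zero zero S zero S zero S ⇒ zero zero S zero S zero S zero S ⇒ zero zero zero zero S zero S zero S ⇒ zero zero zero zero zero zero zero S zero S ⇒ zero zero zero zero zero zero zero S zero S zero S ⇒ zero zero zero zero zero zero zero zero zero zero S zero S ⇒ zero zero zero zero zero zero zero zero zero zero zero zero S ⇒ zero zero zero zero zero zero zero zero zero zero zero zero zero

S ⇒ S zero S   [S → S zero S]
S zero S ⇒ zero zero S   [S → zero]
zero zero S ⇒ zero zero S zero S   [S → S zero S]
zero zero S zero S ⇒ zero zero S zero S zero S   [S → S zero S]
zero zero S zero S zero S ⇒ zero zero S zero S zero S zero S   [S → S zero S]
zero zero S zero S zero S zero S ⇒ zero zero zero zero S zero S zero S   [S → zero]
zero zero zero zero S zero S zero S ⇒ zero zero zero zero zero zero zero S zero S   [S → zero zero]
zero zero zero zero zero zero zero S zero S ⇒ zero zero zero zero zero zero zero S zero S zero S   [S → S zero S]
zero zero zero zero zero zero zero S zero S zero S ⇒ zero zero zero zero zero zero zero zero zero zero S zero S   [S → zero zero]
zero zero zero zero zero zero zero zero zero zero S zero S ⇒ zero zero zero zero zero zero zero zero zero zero zero zero S   [S → zero]
zero zero zero zero zero zero zero zero zero zero zero zero S ⇒ zero zero zero zero zero zero zero zero zero zero zero zero zero   [S → zero]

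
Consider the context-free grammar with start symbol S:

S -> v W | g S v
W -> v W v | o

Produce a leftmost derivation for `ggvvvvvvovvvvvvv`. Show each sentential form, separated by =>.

S => gSv   [S -> g S v]
gSv => ggSvv   [S -> g S v]
ggSvv => ggvWvv   [S -> v W]
ggvWvv => ggvvWvvv   [W -> v W v]
ggvvWvvv => ggvvvWvvvv   [W -> v W v]
ggvvvWvvvv => ggvvvvWvvvvv   [W -> v W v]
ggvvvvWvvvvv => ggvvvvvWvvvvvv   [W -> v W v]
ggvvvvvWvvvvvv => ggvvvvvvWvvvvvvv   [W -> v W v]
ggvvvvvvWvvvvvvv => ggvvvvvvovvvvvvv   [W -> o]

S => gSv => ggSvv => ggvWvv => ggvvWvvv => ggvvvWvvvv => ggvvvvWvvvvv => ggvvvvvWvvvvvv => ggvvvvvvWvvvvvvv => ggvvvvvvovvvvvvv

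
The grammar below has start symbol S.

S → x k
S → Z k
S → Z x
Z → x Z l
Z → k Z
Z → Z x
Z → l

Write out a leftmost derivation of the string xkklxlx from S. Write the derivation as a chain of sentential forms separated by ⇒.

S ⇒ Zx   [S → Z x]
Zx ⇒ xZlx   [Z → x Z l]
xZlx ⇒ xZxlx   [Z → Z x]
xZxlx ⇒ xkZxlx   [Z → k Z]
xkZxlx ⇒ xkkZxlx   [Z → k Z]
xkkZxlx ⇒ xkklxlx   [Z → l]

S⇒Zx⇒xZlx⇒xZxlx⇒xkZxlx⇒xkkZxlx⇒xkklxlx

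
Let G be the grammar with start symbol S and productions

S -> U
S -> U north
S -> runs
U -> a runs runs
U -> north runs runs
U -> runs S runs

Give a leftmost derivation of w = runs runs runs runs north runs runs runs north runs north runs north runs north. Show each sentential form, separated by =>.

S => U north => runs S runs north => runs U north runs north => runs runs S runs north runs north => runs runs U north runs north runs north => runs runs runs S runs north runs north runs north => runs runs runs U north runs north runs north runs north => runs runs runs runs S runs north runs north runs north runs north => runs runs runs runs U runs north runs north runs north runs north => runs runs runs runs north runs runs runs north runs north runs north runs north

S => U north   [S -> U north]
U north => runs S runs north   [U -> runs S runs]
runs S runs north => runs U north runs north   [S -> U north]
runs U north runs north => runs runs S runs north runs north   [U -> runs S runs]
runs runs S runs north runs north => runs runs U north runs north runs north   [S -> U north]
runs runs U north runs north runs north => runs runs runs S runs north runs north runs north   [U -> runs S runs]
runs runs runs S runs north runs north runs north => runs runs runs U north runs north runs north runs north   [S -> U north]
runs runs runs U north runs north runs north runs north => runs runs runs runs S runs north runs north runs north runs north   [U -> runs S runs]
runs runs runs runs S runs north runs north runs north runs north => runs runs runs runs U runs north runs north runs north runs north   [S -> U]
runs runs runs runs U runs north runs north runs north runs north => runs runs runs runs north runs runs runs north runs north runs north runs north   [U -> north runs runs]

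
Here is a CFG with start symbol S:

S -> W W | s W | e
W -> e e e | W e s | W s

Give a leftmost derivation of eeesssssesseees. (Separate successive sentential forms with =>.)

S=>WW=>WsW=>WessW=>WsessW=>WssessW=>WsssessW=>WssssessW=>WsssssessW=>eeesssssessW=>eeesssssessWs=>eeesssssesseees

S => WW   [S -> W W]
WW => WsW   [W -> W s]
WsW => WessW   [W -> W e s]
WessW => WsessW   [W -> W s]
WsessW => WssessW   [W -> W s]
WssessW => WsssessW   [W -> W s]
WsssessW => WssssessW   [W -> W s]
WssssessW => WsssssessW   [W -> W s]
WsssssessW => eeesssssessW   [W -> e e e]
eeesssssessW => eeesssssessWs   [W -> W s]
eeesssssessWs => eeesssssesseees   [W -> e e e]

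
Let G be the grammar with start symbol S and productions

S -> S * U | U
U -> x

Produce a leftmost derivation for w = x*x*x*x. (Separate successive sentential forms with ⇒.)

S⇒S*U⇒S*U*U⇒S*U*U*U⇒U*U*U*U⇒x*U*U*U⇒x*x*U*U⇒x*x*x*U⇒x*x*x*x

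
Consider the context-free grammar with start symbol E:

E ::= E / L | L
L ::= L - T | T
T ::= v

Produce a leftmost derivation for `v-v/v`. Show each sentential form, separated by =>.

E=>E/L=>L/L=>L-T/L=>T-T/L=>v-T/L=>v-v/L=>v-v/T=>v-v/v

E => E/L   [E ::= E / L]
E/L => L/L   [E ::= L]
L/L => L-T/L   [L ::= L - T]
L-T/L => T-T/L   [L ::= T]
T-T/L => v-T/L   [T ::= v]
v-T/L => v-v/L   [T ::= v]
v-v/L => v-v/T   [L ::= T]
v-v/T => v-v/v   [T ::= v]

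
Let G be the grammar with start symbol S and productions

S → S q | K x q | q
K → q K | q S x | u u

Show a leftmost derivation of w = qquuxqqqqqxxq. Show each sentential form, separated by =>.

S => Kxq => qSxxq => qSqxxq => qSqqxxq => qSqqqxxq => qSqqqqxxq => qKxqqqqqxxq => qqKxqqqqqxxq => qquuxqqqqqxxq

S => Kxq   [S → K x q]
Kxq => qSxxq   [K → q S x]
qSxxq => qSqxxq   [S → S q]
qSqxxq => qSqqxxq   [S → S q]
qSqqxxq => qSqqqxxq   [S → S q]
qSqqqxxq => qSqqqqxxq   [S → S q]
qSqqqqxxq => qKxqqqqqxxq   [S → K x q]
qKxqqqqqxxq => qqKxqqqqqxxq   [K → q K]
qqKxqqqqqxxq => qquuxqqqqqxxq   [K → u u]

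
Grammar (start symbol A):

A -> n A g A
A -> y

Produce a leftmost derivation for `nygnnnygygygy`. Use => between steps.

A=>nAgA=>nygA=>nygnAgA=>nygnnAgAgA=>nygnnnAgAgAgA=>nygnnnygAgAgA=>nygnnnygygAgA=>nygnnnygygygA=>nygnnnygygygy

A => nAgA   [A -> n A g A]
nAgA => nygA   [A -> y]
nygA => nygnAgA   [A -> n A g A]
nygnAgA => nygnnAgAgA   [A -> n A g A]
nygnnAgAgA => nygnnnAgAgAgA   [A -> n A g A]
nygnnnAgAgAgA => nygnnnygAgAgA   [A -> y]
nygnnnygAgAgA => nygnnnygygAgA   [A -> y]
nygnnnygygAgA => nygnnnygygygA   [A -> y]
nygnnnygygygA => nygnnnygygygy   [A -> y]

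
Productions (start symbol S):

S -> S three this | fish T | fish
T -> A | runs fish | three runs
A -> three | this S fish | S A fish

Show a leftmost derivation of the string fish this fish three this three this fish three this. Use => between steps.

S => S three this   [S -> S three this]
S three this => fish T three this   [S -> fish T]
fish T three this => fish A three this   [T -> A]
fish A three this => fish this S fish three this   [A -> this S fish]
fish this S fish three this => fish this S three this fish three this   [S -> S three this]
fish this S three this fish three this => fish this S three this three this fish three this   [S -> S three this]
fish this S three this three this fish three this => fish this fish three this three this fish three this   [S -> fish]

S => S three this => fish T three this => fish A three this => fish this S fish three this => fish this S three this fish three this => fish this S three this three this fish three this => fish this fish three this three this fish three this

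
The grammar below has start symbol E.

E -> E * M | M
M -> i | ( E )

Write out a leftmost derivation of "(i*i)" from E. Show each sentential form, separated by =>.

E => M   [E -> M]
M => (E)   [M -> ( E )]
(E) => (E*M)   [E -> E * M]
(E*M) => (M*M)   [E -> M]
(M*M) => (i*M)   [M -> i]
(i*M) => (i*i)   [M -> i]

E=>M=>(E)=>(E*M)=>(M*M)=>(i*M)=>(i*i)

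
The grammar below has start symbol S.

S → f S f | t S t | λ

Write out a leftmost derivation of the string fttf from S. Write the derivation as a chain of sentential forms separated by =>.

S => fSf => ftStf => fttf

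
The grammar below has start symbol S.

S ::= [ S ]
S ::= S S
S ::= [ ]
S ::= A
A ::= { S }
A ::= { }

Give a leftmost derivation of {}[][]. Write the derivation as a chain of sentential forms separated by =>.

S => SS => SSS => ASS => {}SS => {}[]S => {}[][]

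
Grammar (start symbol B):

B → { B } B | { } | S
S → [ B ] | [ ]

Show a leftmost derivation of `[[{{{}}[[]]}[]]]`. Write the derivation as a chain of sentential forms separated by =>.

B => S   [B → S]
S => [B]   [S → [ B ]]
[B] => [S]   [B → S]
[S] => [[B]]   [S → [ B ]]
[[B]] => [[{B}B]]   [B → { B } B]
[[{B}B]] => [[{{B}B}B]]   [B → { B } B]
[[{{B}B}B]] => [[{{{}}B}B]]   [B → { }]
[[{{{}}B}B]] => [[{{{}}S}B]]   [B → S]
[[{{{}}S}B]] => [[{{{}}[B]}B]]   [S → [ B ]]
[[{{{}}[B]}B]] => [[{{{}}[S]}B]]   [B → S]
[[{{{}}[S]}B]] => [[{{{}}[[]]}B]]   [S → [ ]]
[[{{{}}[[]]}B]] => [[{{{}}[[]]}S]]   [B → S]
[[{{{}}[[]]}S]] => [[{{{}}[[]]}[]]]   [S → [ ]]

B=>S=>[B]=>[S]=>[[B]]=>[[{B}B]]=>[[{{B}B}B]]=>[[{{{}}B}B]]=>[[{{{}}S}B]]=>[[{{{}}[B]}B]]=>[[{{{}}[S]}B]]=>[[{{{}}[[]]}B]]=>[[{{{}}[[]]}S]]=>[[{{{}}[[]]}[]]]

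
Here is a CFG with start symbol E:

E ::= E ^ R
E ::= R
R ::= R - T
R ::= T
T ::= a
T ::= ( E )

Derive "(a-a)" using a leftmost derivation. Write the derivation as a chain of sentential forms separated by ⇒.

E ⇒ R ⇒ T ⇒ (E) ⇒ (R) ⇒ (R-T) ⇒ (T-T) ⇒ (a-T) ⇒ (a-a)

E ⇒ R   [E ::= R]
R ⇒ T   [R ::= T]
T ⇒ (E)   [T ::= ( E )]
(E) ⇒ (R)   [E ::= R]
(R) ⇒ (R-T)   [R ::= R - T]
(R-T) ⇒ (T-T)   [R ::= T]
(T-T) ⇒ (a-T)   [T ::= a]
(a-T) ⇒ (a-a)   [T ::= a]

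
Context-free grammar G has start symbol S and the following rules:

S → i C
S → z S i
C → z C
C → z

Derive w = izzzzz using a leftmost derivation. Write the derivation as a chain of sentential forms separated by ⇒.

S ⇒ iC ⇒ izC ⇒ izzC ⇒ izzzC ⇒ izzzzC ⇒ izzzzz

S ⇒ iC   [S → i C]
iC ⇒ izC   [C → z C]
izC ⇒ izzC   [C → z C]
izzC ⇒ izzzC   [C → z C]
izzzC ⇒ izzzzC   [C → z C]
izzzzC ⇒ izzzzz   [C → z]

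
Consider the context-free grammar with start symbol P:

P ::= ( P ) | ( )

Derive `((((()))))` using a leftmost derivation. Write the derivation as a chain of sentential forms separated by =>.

P => (P) => ((P)) => (((P))) => ((((P)))) => ((((()))))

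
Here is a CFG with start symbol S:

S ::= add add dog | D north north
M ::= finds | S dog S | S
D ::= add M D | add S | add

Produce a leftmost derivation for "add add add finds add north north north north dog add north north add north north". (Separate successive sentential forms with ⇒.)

S ⇒ D north north ⇒ add M D north north ⇒ add S dog S D north north ⇒ add D north north dog S D north north ⇒ add add S north north dog S D north north ⇒ add add D north north north north dog S D north north ⇒ add add add M D north north north north dog S D north north ⇒ add add add finds D north north north north dog S D north north ⇒ add add add finds add north north north north dog S D north north ⇒ add add add finds add north north north north dog D north north D north north ⇒ add add add finds add north north north north dog add north north D north north ⇒ add add add finds add north north north north dog add north north add north north

S ⇒ D north north   [S ::= D north north]
D north north ⇒ add M D north north   [D ::= add M D]
add M D north north ⇒ add S dog S D north north   [M ::= S dog S]
add S dog S D north north ⇒ add D north north dog S D north north   [S ::= D north north]
add D north north dog S D north north ⇒ add add S north north dog S D north north   [D ::= add S]
add add S north north dog S D north north ⇒ add add D north north north north dog S D north north   [S ::= D north north]
add add D north north north north dog S D north north ⇒ add add add M D north north north north dog S D north north   [D ::= add M D]
add add add M D north north north north dog S D north north ⇒ add add add finds D north north north north dog S D north north   [M ::= finds]
add add add finds D north north north north dog S D north north ⇒ add add add finds add north north north north dog S D north north   [D ::= add]
add add add finds add north north north north dog S D north north ⇒ add add add finds add north north north north dog D north north D north north   [S ::= D north north]
add add add finds add north north north north dog D north north D north north ⇒ add add add finds add north north north north dog add north north D north north   [D ::= add]
add add add finds add north north north north dog add north north D north north ⇒ add add add finds add north north north north dog add north north add north north   [D ::= add]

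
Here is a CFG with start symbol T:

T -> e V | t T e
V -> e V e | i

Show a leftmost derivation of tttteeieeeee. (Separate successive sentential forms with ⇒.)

T ⇒ tTe ⇒ ttTee ⇒ tttTeee ⇒ ttttTeeee ⇒ tttteVeeee ⇒ tttteeVeeeee ⇒ tttteeieeeee

T ⇒ tTe   [T -> t T e]
tTe ⇒ ttTee   [T -> t T e]
ttTee ⇒ tttTeee   [T -> t T e]
tttTeee ⇒ ttttTeeee   [T -> t T e]
ttttTeeee ⇒ tttteVeeee   [T -> e V]
tttteVeeee ⇒ tttteeVeeeee   [V -> e V e]
tttteeVeeeee ⇒ tttteeieeeee   [V -> i]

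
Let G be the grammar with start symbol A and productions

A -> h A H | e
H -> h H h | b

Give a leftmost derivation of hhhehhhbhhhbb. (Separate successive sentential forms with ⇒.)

A ⇒ hAH ⇒ hhAHH ⇒ hhhAHHH ⇒ hhheHHH ⇒ hhhehHhHH ⇒ hhhehhHhhHH ⇒ hhhehhhHhhhHH ⇒ hhhehhhbhhhHH ⇒ hhhehhhbhhhbH ⇒ hhhehhhbhhhbb

A ⇒ hAH   [A -> h A H]
hAH ⇒ hhAHH   [A -> h A H]
hhAHH ⇒ hhhAHHH   [A -> h A H]
hhhAHHH ⇒ hhheHHH   [A -> e]
hhheHHH ⇒ hhhehHhHH   [H -> h H h]
hhhehHhHH ⇒ hhhehhHhhHH   [H -> h H h]
hhhehhHhhHH ⇒ hhhehhhHhhhHH   [H -> h H h]
hhhehhhHhhhHH ⇒ hhhehhhbhhhHH   [H -> b]
hhhehhhbhhhHH ⇒ hhhehhhbhhhbH   [H -> b]
hhhehhhbhhhbH ⇒ hhhehhhbhhhbb   [H -> b]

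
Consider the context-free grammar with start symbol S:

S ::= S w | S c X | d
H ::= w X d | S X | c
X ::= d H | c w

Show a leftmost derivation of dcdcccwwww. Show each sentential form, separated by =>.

S => Sw => Sww => Swww => ScXwww => ScXcXwww => dcXcXwww => dcdHcXwww => dcdccXwww => dcdcccwwww

S => Sw   [S ::= S w]
Sw => Sww   [S ::= S w]
Sww => Swww   [S ::= S w]
Swww => ScXwww   [S ::= S c X]
ScXwww => ScXcXwww   [S ::= S c X]
ScXcXwww => dcXcXwww   [S ::= d]
dcXcXwww => dcdHcXwww   [X ::= d H]
dcdHcXwww => dcdccXwww   [H ::= c]
dcdccXwww => dcdcccwwww   [X ::= c w]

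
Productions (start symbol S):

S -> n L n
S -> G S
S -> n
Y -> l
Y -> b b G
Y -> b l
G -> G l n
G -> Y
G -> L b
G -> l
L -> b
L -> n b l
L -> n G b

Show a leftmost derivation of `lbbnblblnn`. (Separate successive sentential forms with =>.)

S => GS   [S -> G S]
GS => lS   [G -> l]
lS => lGS   [S -> G S]
lGS => lYS   [G -> Y]
lYS => lbbGS   [Y -> b b G]
lbbGS => lbbGlnS   [G -> G l n]
lbbGlnS => lbbLblnS   [G -> L b]
lbbLblnS => lbbnblblnS   [L -> n b l]
lbbnblblnS => lbbnblblnn   [S -> n]

S => GS => lS => lGS => lYS => lbbGS => lbbGlnS => lbbLblnS => lbbnblblnS => lbbnblblnn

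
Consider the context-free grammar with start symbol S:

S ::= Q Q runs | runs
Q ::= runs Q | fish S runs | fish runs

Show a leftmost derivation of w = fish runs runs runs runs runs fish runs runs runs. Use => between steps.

S => Q Q runs => fish S runs Q runs => fish runs runs Q runs => fish runs runs runs Q runs => fish runs runs runs runs Q runs => fish runs runs runs runs runs Q runs => fish runs runs runs runs runs fish S runs runs => fish runs runs runs runs runs fish runs runs runs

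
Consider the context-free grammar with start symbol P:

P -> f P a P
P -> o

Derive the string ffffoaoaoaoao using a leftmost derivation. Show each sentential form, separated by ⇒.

P ⇒ fPaP   [P -> f P a P]
fPaP ⇒ ffPaPaP   [P -> f P a P]
ffPaPaP ⇒ fffPaPaPaP   [P -> f P a P]
fffPaPaPaP ⇒ ffffPaPaPaPaP   [P -> f P a P]
ffffPaPaPaPaP ⇒ ffffoaPaPaPaP   [P -> o]
ffffoaPaPaPaP ⇒ ffffoaoaPaPaP   [P -> o]
ffffoaoaPaPaP ⇒ ffffoaoaoaPaP   [P -> o]
ffffoaoaoaPaP ⇒ ffffoaoaoaoaP   [P -> o]
ffffoaoaoaoaP ⇒ ffffoaoaoaoao   [P -> o]

P ⇒ fPaP ⇒ ffPaPaP ⇒ fffPaPaPaP ⇒ ffffPaPaPaPaP ⇒ ffffoaPaPaPaP ⇒ ffffoaoaPaPaP ⇒ ffffoaoaoaPaP ⇒ ffffoaoaoaoaP ⇒ ffffoaoaoaoao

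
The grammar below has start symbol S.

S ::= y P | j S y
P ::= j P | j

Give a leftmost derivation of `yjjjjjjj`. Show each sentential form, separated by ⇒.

S ⇒ yP   [S ::= y P]
yP ⇒ yjP   [P ::= j P]
yjP ⇒ yjjP   [P ::= j P]
yjjP ⇒ yjjjP   [P ::= j P]
yjjjP ⇒ yjjjjP   [P ::= j P]
yjjjjP ⇒ yjjjjjP   [P ::= j P]
yjjjjjP ⇒ yjjjjjjP   [P ::= j P]
yjjjjjjP ⇒ yjjjjjjj   [P ::= j]

S⇒yP⇒yjP⇒yjjP⇒yjjjP⇒yjjjjP⇒yjjjjjP⇒yjjjjjjP⇒yjjjjjjj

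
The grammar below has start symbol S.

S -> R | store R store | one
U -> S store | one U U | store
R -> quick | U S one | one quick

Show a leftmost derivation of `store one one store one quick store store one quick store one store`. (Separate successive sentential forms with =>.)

S => store R store => store U S one store => store one U U S one store => store one S store U S one store => store one one store U S one store => store one one store S store S one store => store one one store R store S one store => store one one store one quick store S one store => store one one store one quick store store R store one store => store one one store one quick store store one quick store one store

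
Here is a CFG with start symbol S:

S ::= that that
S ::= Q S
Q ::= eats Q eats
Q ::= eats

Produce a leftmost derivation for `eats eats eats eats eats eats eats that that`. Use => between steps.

S => Q S => eats Q eats S => eats eats eats S => eats eats eats Q S => eats eats eats eats Q eats S => eats eats eats eats eats eats S => eats eats eats eats eats eats Q S => eats eats eats eats eats eats eats S => eats eats eats eats eats eats eats that that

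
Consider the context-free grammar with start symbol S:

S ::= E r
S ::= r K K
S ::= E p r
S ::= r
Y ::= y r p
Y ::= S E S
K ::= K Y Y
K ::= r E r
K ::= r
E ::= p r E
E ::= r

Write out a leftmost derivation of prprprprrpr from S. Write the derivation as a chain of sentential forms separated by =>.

S => Epr => prEpr => prprEpr => prprprEpr => prprprprEpr => prprprprrpr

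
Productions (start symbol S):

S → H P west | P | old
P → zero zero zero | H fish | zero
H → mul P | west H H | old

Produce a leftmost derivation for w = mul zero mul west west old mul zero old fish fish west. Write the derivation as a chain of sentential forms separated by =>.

S => H P west => mul P P west => mul zero P west => mul zero H fish west => mul zero mul P fish west => mul zero mul H fish fish west => mul zero mul west H H fish fish west => mul zero mul west west H H H fish fish west => mul zero mul west west old H H fish fish west => mul zero mul west west old mul P H fish fish west => mul zero mul west west old mul zero H fish fish west => mul zero mul west west old mul zero old fish fish west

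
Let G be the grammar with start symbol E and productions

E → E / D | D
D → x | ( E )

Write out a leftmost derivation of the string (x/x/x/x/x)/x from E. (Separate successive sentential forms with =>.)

E => E/D => D/D => (E)/D => (E/D)/D => (E/D/D)/D => (E/D/D/D)/D => (E/D/D/D/D)/D => (D/D/D/D/D)/D => (x/D/D/D/D)/D => (x/x/D/D/D)/D => (x/x/x/D/D)/D => (x/x/x/x/D)/D => (x/x/x/x/x)/D => (x/x/x/x/x)/x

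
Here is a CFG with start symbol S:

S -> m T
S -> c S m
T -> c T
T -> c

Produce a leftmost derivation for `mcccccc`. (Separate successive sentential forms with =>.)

S => mT   [S -> m T]
mT => mcT   [T -> c T]
mcT => mccT   [T -> c T]
mccT => mcccT   [T -> c T]
mcccT => mccccT   [T -> c T]
mccccT => mcccccT   [T -> c T]
mcccccT => mcccccc   [T -> c]

S => mT => mcT => mccT => mcccT => mccccT => mcccccT => mcccccc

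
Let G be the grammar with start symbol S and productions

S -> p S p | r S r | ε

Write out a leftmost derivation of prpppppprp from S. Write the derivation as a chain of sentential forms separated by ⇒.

S ⇒ pSp ⇒ prSrp ⇒ prpSprp ⇒ prppSpprp ⇒ prpppSppprp ⇒ prpppppprp

S ⇒ pSp   [S -> p S p]
pSp ⇒ prSrp   [S -> r S r]
prSrp ⇒ prpSprp   [S -> p S p]
prpSprp ⇒ prppSpprp   [S -> p S p]
prppSpprp ⇒ prpppSppprp   [S -> p S p]
prpppSppprp ⇒ prpppppprp   [S -> ε]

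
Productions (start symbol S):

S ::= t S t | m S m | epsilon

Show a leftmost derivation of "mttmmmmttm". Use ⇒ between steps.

S⇒mSm⇒mtStm⇒mttSttm⇒mttmSmttm⇒mttmmSmmttm⇒mttmmmmttm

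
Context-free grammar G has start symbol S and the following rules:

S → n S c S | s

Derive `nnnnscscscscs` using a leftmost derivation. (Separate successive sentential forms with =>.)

S => nScS   [S → n S c S]
nScS => nnScScS   [S → n S c S]
nnScScS => nnnScScScS   [S → n S c S]
nnnScScScS => nnnnScScScScS   [S → n S c S]
nnnnScScScScS => nnnnscScScScS   [S → s]
nnnnscScScScS => nnnnscscScScS   [S → s]
nnnnscscScScS => nnnnscscscScS   [S → s]
nnnnscscscScS => nnnnscscscscS   [S → s]
nnnnscscscscS => nnnnscscscscs   [S → s]

S=>nScS=>nnScScS=>nnnScScScS=>nnnnScScScScS=>nnnnscScScScS=>nnnnscscScScS=>nnnnscscscScS=>nnnnscscscscS=>nnnnscscscscs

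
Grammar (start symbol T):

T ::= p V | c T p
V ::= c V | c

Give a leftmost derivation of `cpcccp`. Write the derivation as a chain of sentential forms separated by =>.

T => cTp => cpVp => cpcVp => cpccVp => cpcccp

T => cTp   [T ::= c T p]
cTp => cpVp   [T ::= p V]
cpVp => cpcVp   [V ::= c V]
cpcVp => cpccVp   [V ::= c V]
cpccVp => cpcccp   [V ::= c]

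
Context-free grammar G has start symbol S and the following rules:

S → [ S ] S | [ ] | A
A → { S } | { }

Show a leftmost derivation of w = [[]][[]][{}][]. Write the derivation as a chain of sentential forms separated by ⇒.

S ⇒ [S]S ⇒ [[]]S ⇒ [[]][S]S ⇒ [[]][[]]S ⇒ [[]][[]][S]S ⇒ [[]][[]][A]S ⇒ [[]][[]][{}]S ⇒ [[]][[]][{}][]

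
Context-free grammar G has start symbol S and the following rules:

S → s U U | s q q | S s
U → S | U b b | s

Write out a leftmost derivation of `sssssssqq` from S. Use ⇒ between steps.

S ⇒ sUU   [S → s U U]
sUU ⇒ sSU   [U → S]
sSU ⇒ sSsU   [S → S s]
sSsU ⇒ sSssU   [S → S s]
sSssU ⇒ ssUUssU   [S → s U U]
ssUUssU ⇒ sssUssU   [U → s]
sssUssU ⇒ ssssssU   [U → s]
ssssssU ⇒ ssssssS   [U → S]
ssssssS ⇒ sssssssqq   [S → s q q]

S ⇒ sUU ⇒ sSU ⇒ sSsU ⇒ sSssU ⇒ ssUUssU ⇒ sssUssU ⇒ ssssssU ⇒ ssssssS ⇒ sssssssqq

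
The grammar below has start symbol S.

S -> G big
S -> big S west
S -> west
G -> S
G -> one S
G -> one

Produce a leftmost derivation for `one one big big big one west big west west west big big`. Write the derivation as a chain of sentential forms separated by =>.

S => G big   [S -> G big]
G big => one S big   [G -> one S]
one S big => one G big big   [S -> G big]
one G big big => one one S big big   [G -> one S]
one one S big big => one one big S west big big   [S -> big S west]
one one big S west big big => one one big big S west west big big   [S -> big S west]
one one big big S west west big big => one one big big big S west west west big big   [S -> big S west]
one one big big big S west west west big big => one one big big big G big west west west big big   [S -> G big]
one one big big big G big west west west big big => one one big big big one S big west west west big big   [G -> one S]
one one big big big one S big west west west big big => one one big big big one west big west west west big big   [S -> west]

S => G big => one S big => one G big big => one one S big big => one one big S west big big => one one big big S west west big big => one one big big big S west west west big big => one one big big big G big west west west big big => one one big big big one S big west west west big big => one one big big big one west big west west west big big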